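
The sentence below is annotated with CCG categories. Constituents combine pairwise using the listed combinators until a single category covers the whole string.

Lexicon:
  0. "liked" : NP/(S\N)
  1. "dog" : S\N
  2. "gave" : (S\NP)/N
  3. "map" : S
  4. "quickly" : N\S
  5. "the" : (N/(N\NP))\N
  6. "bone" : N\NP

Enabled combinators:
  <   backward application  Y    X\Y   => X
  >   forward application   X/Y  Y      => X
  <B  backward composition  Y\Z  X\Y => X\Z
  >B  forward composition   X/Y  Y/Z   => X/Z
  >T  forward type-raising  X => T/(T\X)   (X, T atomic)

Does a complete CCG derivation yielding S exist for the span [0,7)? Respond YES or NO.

YES

[0,7] S   <
  [0,2] NP   >
    [0,1] "liked" : NP/(S\N)
    [1,2] "dog" : S\N
  [2,7] S\NP   >
    [2,3] "gave" : (S\NP)/N
    [3,7] N   >
      [3,6] N/(N\NP)   <
        [3,5] N   <
          [3,4] "map" : S
          [4,5] "quickly" : N\S
        [5,6] "the" : (N/(N\NP))\N
      [6,7] "bone" : N\NP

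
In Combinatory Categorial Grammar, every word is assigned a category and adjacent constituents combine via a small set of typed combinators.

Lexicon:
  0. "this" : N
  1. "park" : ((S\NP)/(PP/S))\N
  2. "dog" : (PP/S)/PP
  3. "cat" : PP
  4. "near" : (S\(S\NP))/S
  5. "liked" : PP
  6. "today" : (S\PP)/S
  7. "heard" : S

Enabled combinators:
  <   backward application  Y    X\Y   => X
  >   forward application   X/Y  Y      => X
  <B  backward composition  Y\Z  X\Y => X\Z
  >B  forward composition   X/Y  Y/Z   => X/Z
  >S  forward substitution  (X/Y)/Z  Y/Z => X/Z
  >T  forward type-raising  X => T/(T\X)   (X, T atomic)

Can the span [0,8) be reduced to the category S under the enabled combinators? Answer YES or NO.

YES

[0,8] S   <
  [0,4] S\NP   >
    [0,2] (S\NP)/(PP/S)   <
      [0,1] "this" : N
      [1,2] "park" : ((S\NP)/(PP/S))\N
    [2,4] PP/S   >
      [2,3] "dog" : (PP/S)/PP
      [3,4] "cat" : PP
  [4,8] S\(S\NP)   >
    [4,5] "near" : (S\(S\NP))/S
    [5,8] S   <
      [5,6] "liked" : PP
      [6,8] S\PP   >
        [6,7] "today" : (S\PP)/S
        [7,8] "heard" : S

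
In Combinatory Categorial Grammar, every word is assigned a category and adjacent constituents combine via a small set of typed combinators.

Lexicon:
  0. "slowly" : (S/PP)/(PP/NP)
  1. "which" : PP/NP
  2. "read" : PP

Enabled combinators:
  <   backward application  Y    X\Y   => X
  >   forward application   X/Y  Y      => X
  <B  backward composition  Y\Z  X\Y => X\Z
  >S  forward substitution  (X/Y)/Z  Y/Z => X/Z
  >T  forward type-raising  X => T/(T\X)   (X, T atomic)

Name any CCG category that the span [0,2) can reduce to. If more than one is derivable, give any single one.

[0,3] S   >
  [0,2] S/PP   >
    [0,1] "slowly" : (S/PP)/(PP/NP)
    [1,2] "which" : PP/NP
  [2,3] "read" : PP

S/PP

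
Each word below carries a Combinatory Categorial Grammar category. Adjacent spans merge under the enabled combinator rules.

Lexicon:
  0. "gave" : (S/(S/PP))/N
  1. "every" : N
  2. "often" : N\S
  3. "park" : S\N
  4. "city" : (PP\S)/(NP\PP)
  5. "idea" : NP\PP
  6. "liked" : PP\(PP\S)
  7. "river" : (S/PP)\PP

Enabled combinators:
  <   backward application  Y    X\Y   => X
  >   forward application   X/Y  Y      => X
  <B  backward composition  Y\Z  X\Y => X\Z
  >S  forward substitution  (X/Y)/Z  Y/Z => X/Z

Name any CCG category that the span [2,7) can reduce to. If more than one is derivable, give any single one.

PP

[0,8] S   >
  [0,2] S/(S/PP)   >
    [0,1] "gave" : (S/(S/PP))/N
    [1,2] "every" : N
  [2,8] S/PP   <
    [2,7] PP   <
      [2,6] PP\S   <B
        [2,4] S\S   <B
          [2,3] "often" : N\S
          [3,4] "park" : S\N
        [4,6] PP\S   >
          [4,5] "city" : (PP\S)/(NP\PP)
          [5,6] "idea" : NP\PP
      [6,7] "liked" : PP\(PP\S)
    [7,8] "river" : (S/PP)\PP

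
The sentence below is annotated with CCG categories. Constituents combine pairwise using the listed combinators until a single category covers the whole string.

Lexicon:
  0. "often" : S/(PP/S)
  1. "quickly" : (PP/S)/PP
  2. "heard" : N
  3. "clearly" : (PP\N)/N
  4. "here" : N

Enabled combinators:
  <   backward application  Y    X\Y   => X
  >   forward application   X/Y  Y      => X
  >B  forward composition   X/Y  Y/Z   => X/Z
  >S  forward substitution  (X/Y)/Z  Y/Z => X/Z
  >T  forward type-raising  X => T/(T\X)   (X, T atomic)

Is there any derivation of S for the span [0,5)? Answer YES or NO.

YES

[0,5] S   >
  [0,1] "often" : S/(PP/S)
  [1,5] PP/S   >
    [1,2] "quickly" : (PP/S)/PP
    [2,5] PP   <
      [2,3] "heard" : N
      [3,5] PP\N   >
        [3,4] "clearly" : (PP\N)/N
        [4,5] "here" : N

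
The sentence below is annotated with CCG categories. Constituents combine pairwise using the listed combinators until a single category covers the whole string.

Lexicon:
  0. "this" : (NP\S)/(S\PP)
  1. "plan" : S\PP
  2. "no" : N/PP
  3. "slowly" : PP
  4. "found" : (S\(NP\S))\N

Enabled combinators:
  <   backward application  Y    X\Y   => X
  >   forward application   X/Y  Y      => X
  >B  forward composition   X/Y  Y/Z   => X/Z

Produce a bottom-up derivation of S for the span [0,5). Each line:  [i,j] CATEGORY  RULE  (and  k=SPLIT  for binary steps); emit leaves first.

[0,5] S   <
  [0,2] NP\S   >
    [0,1] "this" : (NP\S)/(S\PP)
    [1,2] "plan" : S\PP
  [2,5] S\(NP\S)   <
    [2,4] N   >
      [2,3] "no" : N/PP
      [3,4] "slowly" : PP
    [4,5] "found" : (S\(NP\S))\N

[0,1] (NP\S)/(S\PP)  lex  "this"
[1,2] S\PP  lex  "plan"
[0,2] NP\S  >  k=1
[2,3] N/PP  lex  "no"
[3,4] PP  lex  "slowly"
[2,4] N  >  k=3
[4,5] (S\(NP\S))\N  lex  "found"
[2,5] S\(NP\S)  <  k=4
[0,5] S  <  k=2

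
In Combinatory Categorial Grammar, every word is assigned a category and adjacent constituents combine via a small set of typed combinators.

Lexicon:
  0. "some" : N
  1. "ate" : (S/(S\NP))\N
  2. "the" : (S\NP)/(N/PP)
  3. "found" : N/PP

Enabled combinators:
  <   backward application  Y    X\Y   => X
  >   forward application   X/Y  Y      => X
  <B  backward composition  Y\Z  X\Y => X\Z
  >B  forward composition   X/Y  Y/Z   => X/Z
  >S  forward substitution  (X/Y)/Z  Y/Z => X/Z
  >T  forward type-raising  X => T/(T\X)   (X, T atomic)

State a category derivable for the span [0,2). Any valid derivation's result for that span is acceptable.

[0,4] S   >
  [0,2] S/(S\NP)   <
    [0,1] "some" : N
    [1,2] "ate" : (S/(S\NP))\N
  [2,4] S\NP   >
    [2,3] "the" : (S\NP)/(N/PP)
    [3,4] "found" : N/PP

S/(S\NP)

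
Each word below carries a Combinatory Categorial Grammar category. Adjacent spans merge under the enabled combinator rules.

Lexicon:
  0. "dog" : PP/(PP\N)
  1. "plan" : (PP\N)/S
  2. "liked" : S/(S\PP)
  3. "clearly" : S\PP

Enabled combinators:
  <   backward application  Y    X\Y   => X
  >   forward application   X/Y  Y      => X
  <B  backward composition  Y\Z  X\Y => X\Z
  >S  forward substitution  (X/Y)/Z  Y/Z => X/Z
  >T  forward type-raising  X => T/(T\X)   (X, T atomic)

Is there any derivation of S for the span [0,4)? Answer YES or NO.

PP/(PP\N) (PP\N)/S S/(S\PP) S\PP
CKY chart[0,4] = {N/(N\PP), NP/(NP\PP), PP, PP/(PP\PP), S/(S\PP)}; S ∉ chart

NO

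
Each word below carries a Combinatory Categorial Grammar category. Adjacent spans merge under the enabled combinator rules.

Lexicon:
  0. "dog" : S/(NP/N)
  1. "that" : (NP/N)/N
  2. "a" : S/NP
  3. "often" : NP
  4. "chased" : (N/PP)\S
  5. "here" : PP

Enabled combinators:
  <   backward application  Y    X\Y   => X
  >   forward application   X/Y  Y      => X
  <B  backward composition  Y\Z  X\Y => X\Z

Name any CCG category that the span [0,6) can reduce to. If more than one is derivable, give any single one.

S

[0,6] S   >
  [0,1] "dog" : S/(NP/N)
  [1,6] NP/N   >
    [1,2] "that" : (NP/N)/N
    [2,6] N   >
      [2,5] N/PP   <
        [2,4] S   >
          [2,3] "a" : S/NP
          [3,4] "often" : NP
        [4,5] "chased" : (N/PP)\S
      [5,6] "here" : PP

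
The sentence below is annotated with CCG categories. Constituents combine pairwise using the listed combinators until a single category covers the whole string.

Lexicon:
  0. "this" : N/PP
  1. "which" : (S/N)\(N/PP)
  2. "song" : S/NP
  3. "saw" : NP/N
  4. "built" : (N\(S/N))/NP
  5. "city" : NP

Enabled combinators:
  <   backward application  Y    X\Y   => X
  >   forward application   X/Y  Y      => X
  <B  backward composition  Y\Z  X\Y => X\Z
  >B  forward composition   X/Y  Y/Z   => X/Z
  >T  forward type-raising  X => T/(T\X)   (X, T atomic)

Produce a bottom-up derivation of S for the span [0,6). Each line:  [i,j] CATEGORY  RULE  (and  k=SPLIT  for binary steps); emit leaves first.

[0,1] N/PP  lex  "this"
[1,2] (S/N)\(N/PP)  lex  "which"
[0,2] S/N  <  k=1
[2,3] S/NP  lex  "song"
[3,4] NP/N  lex  "saw"
[2,4] S/N  >B  k=3
[4,5] (N\(S/N))/NP  lex  "built"
[5,6] NP  lex  "city"
[4,6] N\(S/N)  >  k=5
[2,6] N  <  k=4
[0,6] S  >  k=2

[0,6] S   >
  [0,2] S/N   <
    [0,1] "this" : N/PP
    [1,2] "which" : (S/N)\(N/PP)
  [2,6] N   <
    [2,4] S/N   >B
      [2,3] "song" : S/NP
      [3,4] "saw" : NP/N
    [4,6] N\(S/N)   >
      [4,5] "built" : (N\(S/N))/NP
      [5,6] "city" : NP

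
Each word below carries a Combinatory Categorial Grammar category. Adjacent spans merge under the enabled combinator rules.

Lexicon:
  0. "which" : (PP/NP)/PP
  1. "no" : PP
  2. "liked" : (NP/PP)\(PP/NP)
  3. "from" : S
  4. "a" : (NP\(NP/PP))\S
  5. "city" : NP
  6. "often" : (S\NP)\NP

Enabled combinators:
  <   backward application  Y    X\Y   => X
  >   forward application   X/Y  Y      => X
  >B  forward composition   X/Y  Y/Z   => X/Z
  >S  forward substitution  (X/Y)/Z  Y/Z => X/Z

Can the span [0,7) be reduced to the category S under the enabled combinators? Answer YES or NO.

[0,7] S   <
  [0,5] NP   <
    [0,3] NP/PP   <
      [0,2] PP/NP   >
        [0,1] "which" : (PP/NP)/PP
        [1,2] "no" : PP
      [2,3] "liked" : (NP/PP)\(PP/NP)
    [3,5] NP\(NP/PP)   <
      [3,4] "from" : S
      [4,5] "a" : (NP\(NP/PP))\S
  [5,7] S\NP   <
    [5,6] "city" : NP
    [6,7] "often" : (S\NP)\NP

YES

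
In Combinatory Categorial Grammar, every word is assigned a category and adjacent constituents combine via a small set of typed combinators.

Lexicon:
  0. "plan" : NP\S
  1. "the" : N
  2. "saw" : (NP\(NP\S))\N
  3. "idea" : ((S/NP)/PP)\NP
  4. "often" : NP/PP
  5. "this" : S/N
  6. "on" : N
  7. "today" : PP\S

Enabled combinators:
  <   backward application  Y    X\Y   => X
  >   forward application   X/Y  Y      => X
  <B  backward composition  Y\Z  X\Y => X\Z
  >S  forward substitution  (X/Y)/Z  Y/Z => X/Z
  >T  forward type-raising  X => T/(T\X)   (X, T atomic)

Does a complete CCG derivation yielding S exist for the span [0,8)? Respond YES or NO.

YES

[0,8] S   >
  [0,5] S/PP   >S
    [0,4] (S/NP)/PP   <
      [0,3] NP   <
        [0,1] "plan" : NP\S
        [1,3] NP\(NP\S)   <
          [1,2] "the" : N
          [2,3] "saw" : (NP\(NP\S))\N
      [3,4] "idea" : ((S/NP)/PP)\NP
    [4,5] "often" : NP/PP
  [5,8] PP   <
    [5,7] S   >
      [5,6] "this" : S/N
      [6,7] "on" : N
    [7,8] "today" : PP\S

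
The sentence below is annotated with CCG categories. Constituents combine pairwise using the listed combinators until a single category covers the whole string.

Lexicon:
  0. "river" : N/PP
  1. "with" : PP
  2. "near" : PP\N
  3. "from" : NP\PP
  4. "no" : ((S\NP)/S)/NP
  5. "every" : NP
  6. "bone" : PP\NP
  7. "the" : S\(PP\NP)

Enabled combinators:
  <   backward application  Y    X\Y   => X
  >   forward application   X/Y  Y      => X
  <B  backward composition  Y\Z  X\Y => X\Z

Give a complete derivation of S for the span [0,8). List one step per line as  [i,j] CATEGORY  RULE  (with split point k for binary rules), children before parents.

[0,8] S   <
  [0,4] NP   <
    [0,3] PP   <
      [0,2] N   >
        [0,1] "river" : N/PP
        [1,2] "with" : PP
      [2,3] "near" : PP\N
    [3,4] "from" : NP\PP
  [4,8] S\NP   >
    [4,6] (S\NP)/S   >
      [4,5] "no" : ((S\NP)/S)/NP
      [5,6] "every" : NP
    [6,8] S   <
      [6,7] "bone" : PP\NP
      [7,8] "the" : S\(PP\NP)

[0,1] N/PP  lex  "river"
[1,2] PP  lex  "with"
[0,2] N  >  k=1
[2,3] PP\N  lex  "near"
[0,3] PP  <  k=2
[3,4] NP\PP  lex  "from"
[0,4] NP  <  k=3
[4,5] ((S\NP)/S)/NP  lex  "no"
[5,6] NP  lex  "every"
[4,6] (S\NP)/S  >  k=5
[6,7] PP\NP  lex  "bone"
[7,8] S\(PP\NP)  lex  "the"
[6,8] S  <  k=7
[4,8] S\NP  >  k=6
[0,8] S  <  k=4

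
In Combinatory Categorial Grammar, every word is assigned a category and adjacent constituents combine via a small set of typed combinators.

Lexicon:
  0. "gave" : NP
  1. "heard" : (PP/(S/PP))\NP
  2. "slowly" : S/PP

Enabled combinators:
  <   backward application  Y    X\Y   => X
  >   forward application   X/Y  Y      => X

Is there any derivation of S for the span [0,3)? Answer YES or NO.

NP (PP/(S/PP))\NP S/PP
CKY chart[0,3] = {PP}; S ∉ chart

NO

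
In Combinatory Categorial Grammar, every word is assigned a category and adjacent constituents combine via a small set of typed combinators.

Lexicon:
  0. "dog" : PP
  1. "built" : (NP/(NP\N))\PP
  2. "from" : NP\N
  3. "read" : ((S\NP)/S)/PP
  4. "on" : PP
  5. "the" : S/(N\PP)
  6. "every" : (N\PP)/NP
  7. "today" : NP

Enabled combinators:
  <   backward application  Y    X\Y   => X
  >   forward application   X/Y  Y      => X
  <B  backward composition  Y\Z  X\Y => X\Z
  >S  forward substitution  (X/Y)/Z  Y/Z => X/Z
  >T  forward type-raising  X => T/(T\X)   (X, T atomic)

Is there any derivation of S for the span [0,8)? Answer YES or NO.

YES

[0,8] S   <
  [0,3] NP   >
    [0,2] NP/(NP\N)   <
      [0,1] "dog" : PP
      [1,2] "built" : (NP/(NP\N))\PP
    [2,3] "from" : NP\N
  [3,8] S\NP   >
    [3,5] (S\NP)/S   >
      [3,4] "read" : ((S\NP)/S)/PP
      [4,5] "on" : PP
    [5,8] S   >
      [5,6] "the" : S/(N\PP)
      [6,8] N\PP   >
        [6,7] "every" : (N\PP)/NP
        [7,8] "today" : NP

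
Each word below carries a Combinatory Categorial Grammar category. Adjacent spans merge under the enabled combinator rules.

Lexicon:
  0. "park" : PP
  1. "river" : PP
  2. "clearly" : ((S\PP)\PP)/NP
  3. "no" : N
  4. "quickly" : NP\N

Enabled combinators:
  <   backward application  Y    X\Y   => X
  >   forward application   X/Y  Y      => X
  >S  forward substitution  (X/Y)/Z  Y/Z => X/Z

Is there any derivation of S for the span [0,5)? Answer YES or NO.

[0,5] S   <
  [0,1] "park" : PP
  [1,5] S\PP   <
    [1,2] "river" : PP
    [2,5] (S\PP)\PP   >
      [2,3] "clearly" : ((S\PP)\PP)/NP
      [3,5] NP   <
        [3,4] "no" : N
        [4,5] "quickly" : NP\N

YES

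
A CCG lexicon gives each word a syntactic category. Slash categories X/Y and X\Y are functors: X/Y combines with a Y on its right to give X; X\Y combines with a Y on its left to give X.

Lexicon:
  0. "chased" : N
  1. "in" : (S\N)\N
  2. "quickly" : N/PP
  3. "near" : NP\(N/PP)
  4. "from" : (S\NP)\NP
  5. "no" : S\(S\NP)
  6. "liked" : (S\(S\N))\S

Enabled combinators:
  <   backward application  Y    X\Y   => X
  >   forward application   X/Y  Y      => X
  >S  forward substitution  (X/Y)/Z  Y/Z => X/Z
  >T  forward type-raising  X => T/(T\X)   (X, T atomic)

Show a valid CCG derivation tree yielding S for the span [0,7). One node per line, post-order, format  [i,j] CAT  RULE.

[0,1] N  lex  "chased"
[1,2] (S\N)\N  lex  "in"
[0,2] S\N  <  k=1
[2,3] N/PP  lex  "quickly"
[3,4] NP\(N/PP)  lex  "near"
[2,4] NP  <  k=3
[4,5] (S\NP)\NP  lex  "from"
[2,5] S\NP  <  k=4
[5,6] S\(S\NP)  lex  "no"
[2,6] S  <  k=5
[6,7] (S\(S\N))\S  lex  "liked"
[2,7] S\(S\N)  <  k=6
[0,7] S  <  k=2

[0,7] S   <
  [0,2] S\N   <
    [0,1] "chased" : N
    [1,2] "in" : (S\N)\N
  [2,7] S\(S\N)   <
    [2,6] S   <
      [2,5] S\NP   <
        [2,4] NP   <
          [2,3] "quickly" : N/PP
          [3,4] "near" : NP\(N/PP)
        [4,5] "from" : (S\NP)\NP
      [5,6] "no" : S\(S\NP)
    [6,7] "liked" : (S\(S\N))\S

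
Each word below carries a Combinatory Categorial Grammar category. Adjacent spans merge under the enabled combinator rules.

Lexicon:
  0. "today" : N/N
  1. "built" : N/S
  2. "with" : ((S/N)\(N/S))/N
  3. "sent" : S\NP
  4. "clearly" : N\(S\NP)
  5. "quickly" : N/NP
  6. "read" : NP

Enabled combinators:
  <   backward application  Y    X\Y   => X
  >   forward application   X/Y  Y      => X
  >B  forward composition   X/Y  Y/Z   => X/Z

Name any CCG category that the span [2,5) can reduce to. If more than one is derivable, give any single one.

(S/N)\(N/S)

[0,7] S   >
  [0,6] S/NP   >B
    [0,5] S/N   <
      [0,2] N/S   >B
        [0,1] "today" : N/N
        [1,2] "built" : N/S
      [2,5] (S/N)\(N/S)   >
        [2,3] "with" : ((S/N)\(N/S))/N
        [3,5] N   <
          [3,4] "sent" : S\NP
          [4,5] "clearly" : N\(S\NP)
    [5,6] "quickly" : N/NP
  [6,7] "read" : NP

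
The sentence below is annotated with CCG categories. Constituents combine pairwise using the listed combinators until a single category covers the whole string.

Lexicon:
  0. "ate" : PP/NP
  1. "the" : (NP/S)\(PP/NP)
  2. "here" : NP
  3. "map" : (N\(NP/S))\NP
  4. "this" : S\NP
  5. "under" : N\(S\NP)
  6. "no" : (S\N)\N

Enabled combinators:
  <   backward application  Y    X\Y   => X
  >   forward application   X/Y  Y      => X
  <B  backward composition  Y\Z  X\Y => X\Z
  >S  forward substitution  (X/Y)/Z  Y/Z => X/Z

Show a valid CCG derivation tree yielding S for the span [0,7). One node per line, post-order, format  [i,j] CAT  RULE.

[0,7] S   <
  [0,4] N   <
    [0,2] NP/S   <
      [0,1] "ate" : PP/NP
      [1,2] "the" : (NP/S)\(PP/NP)
    [2,4] N\(NP/S)   <
      [2,3] "here" : NP
      [3,4] "map" : (N\(NP/S))\NP
  [4,7] S\N   <
    [4,6] N   <
      [4,5] "this" : S\NP
      [5,6] "under" : N\(S\NP)
    [6,7] "no" : (S\N)\N

[0,1] PP/NP  lex  "ate"
[1,2] (NP/S)\(PP/NP)  lex  "the"
[0,2] NP/S  <  k=1
[2,3] NP  lex  "here"
[3,4] (N\(NP/S))\NP  lex  "map"
[2,4] N\(NP/S)  <  k=3
[0,4] N  <  k=2
[4,5] S\NP  lex  "this"
[5,6] N\(S\NP)  lex  "under"
[4,6] N  <  k=5
[6,7] (S\N)\N  lex  "no"
[4,7] S\N  <  k=6
[0,7] S  <  k=4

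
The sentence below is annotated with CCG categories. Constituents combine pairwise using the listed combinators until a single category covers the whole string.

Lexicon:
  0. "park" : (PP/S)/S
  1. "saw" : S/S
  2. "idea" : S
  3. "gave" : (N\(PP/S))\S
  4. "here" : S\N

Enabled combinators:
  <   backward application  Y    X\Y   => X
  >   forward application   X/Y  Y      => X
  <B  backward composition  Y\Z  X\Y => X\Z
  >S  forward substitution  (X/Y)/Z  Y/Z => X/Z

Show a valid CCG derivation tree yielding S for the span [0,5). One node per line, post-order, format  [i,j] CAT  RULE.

[0,1] (PP/S)/S  lex  "park"
[1,2] S/S  lex  "saw"
[0,2] PP/S  >S  k=1
[2,3] S  lex  "idea"
[3,4] (N\(PP/S))\S  lex  "gave"
[2,4] N\(PP/S)  <  k=3
[0,4] N  <  k=2
[4,5] S\N  lex  "here"
[0,5] S  <  k=4

[0,5] S   <
  [0,4] N   <
    [0,2] PP/S   >S
      [0,1] "park" : (PP/S)/S
      [1,2] "saw" : S/S
    [2,4] N\(PP/S)   <
      [2,3] "idea" : S
      [3,4] "gave" : (N\(PP/S))\S
  [4,5] "here" : S\N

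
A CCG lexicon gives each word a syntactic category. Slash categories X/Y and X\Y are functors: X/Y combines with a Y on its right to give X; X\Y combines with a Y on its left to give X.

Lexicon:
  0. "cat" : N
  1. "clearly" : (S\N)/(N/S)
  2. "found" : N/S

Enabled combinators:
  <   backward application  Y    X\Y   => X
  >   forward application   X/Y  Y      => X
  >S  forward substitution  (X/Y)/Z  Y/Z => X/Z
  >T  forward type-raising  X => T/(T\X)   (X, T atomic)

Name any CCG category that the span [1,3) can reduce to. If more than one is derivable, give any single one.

[0,3] S   >
  [0,1] S/(S\N)   >T
    [0,1] "cat" : N
  [1,3] S\N   >
    [1,2] "clearly" : (S\N)/(N/S)
    [2,3] "found" : N/S

S\N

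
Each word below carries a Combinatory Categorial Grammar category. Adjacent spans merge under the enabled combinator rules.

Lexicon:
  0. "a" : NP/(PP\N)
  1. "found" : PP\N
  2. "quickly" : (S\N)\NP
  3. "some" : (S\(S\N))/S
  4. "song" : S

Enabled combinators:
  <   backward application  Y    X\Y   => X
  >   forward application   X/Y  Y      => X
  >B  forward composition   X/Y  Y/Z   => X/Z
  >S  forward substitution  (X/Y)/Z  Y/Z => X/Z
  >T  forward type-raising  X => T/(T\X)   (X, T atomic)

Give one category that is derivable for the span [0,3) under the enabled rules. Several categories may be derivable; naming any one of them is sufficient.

[0,5] S   <
  [0,3] S\N   <
    [0,2] NP   >
      [0,1] "a" : NP/(PP\N)
      [1,2] "found" : PP\N
    [2,3] "quickly" : (S\N)\NP
  [3,5] S\(S\N)   >
    [3,4] "some" : (S\(S\N))/S
    [4,5] "song" : S

S\N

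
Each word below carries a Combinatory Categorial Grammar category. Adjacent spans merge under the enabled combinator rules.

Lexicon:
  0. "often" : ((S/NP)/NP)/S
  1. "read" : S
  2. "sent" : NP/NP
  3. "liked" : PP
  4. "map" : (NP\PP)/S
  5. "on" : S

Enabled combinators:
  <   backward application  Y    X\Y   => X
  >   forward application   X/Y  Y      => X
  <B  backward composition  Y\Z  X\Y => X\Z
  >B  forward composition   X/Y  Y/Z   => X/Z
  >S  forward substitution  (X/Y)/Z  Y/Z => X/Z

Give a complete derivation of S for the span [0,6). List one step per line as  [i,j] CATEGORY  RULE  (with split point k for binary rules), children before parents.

[0,1] ((S/NP)/NP)/S  lex  "often"
[1,2] S  lex  "read"
[0,2] (S/NP)/NP  >  k=1
[2,3] NP/NP  lex  "sent"
[0,3] S/NP  >S  k=2
[3,4] PP  lex  "liked"
[4,5] (NP\PP)/S  lex  "map"
[5,6] S  lex  "on"
[4,6] NP\PP  >  k=5
[3,6] NP  <  k=4
[0,6] S  >  k=3

[0,6] S   >
  [0,3] S/NP   >S
    [0,2] (S/NP)/NP   >
      [0,1] "often" : ((S/NP)/NP)/S
      [1,2] "read" : S
    [2,3] "sent" : NP/NP
  [3,6] NP   <
    [3,4] "liked" : PP
    [4,6] NP\PP   >
      [4,5] "map" : (NP\PP)/S
      [5,6] "on" : S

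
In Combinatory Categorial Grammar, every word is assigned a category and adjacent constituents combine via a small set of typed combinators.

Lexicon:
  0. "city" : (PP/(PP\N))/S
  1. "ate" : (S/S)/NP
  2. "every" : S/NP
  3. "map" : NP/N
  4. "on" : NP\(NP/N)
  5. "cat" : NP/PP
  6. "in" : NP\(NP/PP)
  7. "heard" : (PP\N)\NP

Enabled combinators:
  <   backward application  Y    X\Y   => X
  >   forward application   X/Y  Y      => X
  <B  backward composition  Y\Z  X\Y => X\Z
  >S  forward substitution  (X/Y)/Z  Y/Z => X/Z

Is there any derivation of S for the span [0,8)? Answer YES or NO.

(PP/(PP\N))/S (S/S)/NP S/NP NP/N NP\(NP/N) NP/PP NP\(NP/PP) (PP\N)\NP
CKY chart[0,8] = {PP}; S ∉ chart

NO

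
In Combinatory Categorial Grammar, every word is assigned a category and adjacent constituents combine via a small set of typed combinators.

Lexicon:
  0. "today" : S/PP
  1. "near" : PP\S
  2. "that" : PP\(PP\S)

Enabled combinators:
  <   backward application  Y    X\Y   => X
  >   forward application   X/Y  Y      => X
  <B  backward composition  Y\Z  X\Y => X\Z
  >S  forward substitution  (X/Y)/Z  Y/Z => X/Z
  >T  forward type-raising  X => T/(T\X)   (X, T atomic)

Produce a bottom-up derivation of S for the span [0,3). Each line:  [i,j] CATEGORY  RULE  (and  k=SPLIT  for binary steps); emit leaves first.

[0,3] S   >
  [0,1] "today" : S/PP
  [1,3] PP   <
    [1,2] "near" : PP\S
    [2,3] "that" : PP\(PP\S)

[0,1] S/PP  lex  "today"
[1,2] PP\S  lex  "near"
[2,3] PP\(PP\S)  lex  "that"
[1,3] PP  <  k=2
[0,3] S  >  k=1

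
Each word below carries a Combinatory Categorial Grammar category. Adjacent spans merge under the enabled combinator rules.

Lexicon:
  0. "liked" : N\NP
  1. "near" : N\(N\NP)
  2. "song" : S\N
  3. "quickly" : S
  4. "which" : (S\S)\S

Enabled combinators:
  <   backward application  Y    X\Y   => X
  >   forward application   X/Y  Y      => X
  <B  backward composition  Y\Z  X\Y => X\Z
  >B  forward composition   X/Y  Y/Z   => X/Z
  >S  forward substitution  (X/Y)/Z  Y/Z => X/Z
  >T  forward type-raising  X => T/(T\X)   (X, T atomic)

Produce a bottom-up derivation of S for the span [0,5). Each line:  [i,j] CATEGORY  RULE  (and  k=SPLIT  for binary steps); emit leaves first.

[0,5] S   <
  [0,2] N   <
    [0,1] "liked" : N\NP
    [1,2] "near" : N\(N\NP)
  [2,5] S\N   <B
    [2,3] "song" : S\N
    [3,5] S\S   <
      [3,4] "quickly" : S
      [4,5] "which" : (S\S)\S

[0,1] N\NP  lex  "liked"
[1,2] N\(N\NP)  lex  "near"
[0,2] N  <  k=1
[2,3] S\N  lex  "song"
[3,4] S  lex  "quickly"
[4,5] (S\S)\S  lex  "which"
[3,5] S\S  <  k=4
[2,5] S\N  <B  k=3
[0,5] S  <  k=2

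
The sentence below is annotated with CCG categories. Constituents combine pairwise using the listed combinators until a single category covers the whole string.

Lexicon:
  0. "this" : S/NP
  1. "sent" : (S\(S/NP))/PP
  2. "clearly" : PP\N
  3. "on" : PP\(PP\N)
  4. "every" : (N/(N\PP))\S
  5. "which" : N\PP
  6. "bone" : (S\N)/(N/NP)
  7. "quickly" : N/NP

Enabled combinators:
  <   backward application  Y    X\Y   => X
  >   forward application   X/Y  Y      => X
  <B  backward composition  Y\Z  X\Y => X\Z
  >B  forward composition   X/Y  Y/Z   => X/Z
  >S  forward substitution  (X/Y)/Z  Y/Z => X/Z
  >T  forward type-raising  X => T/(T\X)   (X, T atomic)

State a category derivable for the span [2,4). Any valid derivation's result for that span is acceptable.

[0,8] S   <
  [0,6] N   >
    [0,5] N/(N\PP)   <
      [0,4] S   <
        [0,1] "this" : S/NP
        [1,4] S\(S/NP)   >
          [1,2] "sent" : (S\(S/NP))/PP
          [2,4] PP   <
            [2,3] "clearly" : PP\N
            [3,4] "on" : PP\(PP\N)
      [4,5] "every" : (N/(N\PP))\S
    [5,6] "which" : N\PP
  [6,8] S\N   >
    [6,7] "bone" : (S\N)/(N/NP)
    [7,8] "quickly" : N/NP

PP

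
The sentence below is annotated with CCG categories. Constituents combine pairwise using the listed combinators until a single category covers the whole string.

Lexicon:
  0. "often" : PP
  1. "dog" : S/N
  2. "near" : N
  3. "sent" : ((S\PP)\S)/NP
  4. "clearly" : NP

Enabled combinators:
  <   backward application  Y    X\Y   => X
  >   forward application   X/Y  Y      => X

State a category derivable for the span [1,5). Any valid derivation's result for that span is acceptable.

S\PP

[0,5] S   <
  [0,1] "often" : PP
  [1,5] S\PP   <
    [1,3] S   >
      [1,2] "dog" : S/N
      [2,3] "near" : N
    [3,5] (S\PP)\S   >
      [3,4] "sent" : ((S\PP)\S)/NP
      [4,5] "clearly" : NP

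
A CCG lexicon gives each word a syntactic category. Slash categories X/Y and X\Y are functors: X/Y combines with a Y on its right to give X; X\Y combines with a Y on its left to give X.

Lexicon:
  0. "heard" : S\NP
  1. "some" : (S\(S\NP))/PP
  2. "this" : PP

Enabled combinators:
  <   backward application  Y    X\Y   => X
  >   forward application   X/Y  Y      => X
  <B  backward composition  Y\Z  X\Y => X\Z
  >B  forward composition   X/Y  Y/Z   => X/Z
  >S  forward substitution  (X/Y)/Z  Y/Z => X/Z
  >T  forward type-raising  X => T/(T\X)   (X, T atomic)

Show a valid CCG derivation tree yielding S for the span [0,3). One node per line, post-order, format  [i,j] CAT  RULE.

[0,1] S\NP  lex  "heard"
[1,2] (S\(S\NP))/PP  lex  "some"
[2,3] PP  lex  "this"
[1,3] S\(S\NP)  >  k=2
[0,3] S  <  k=1

[0,3] S   <
  [0,1] "heard" : S\NP
  [1,3] S\(S\NP)   >
    [1,2] "some" : (S\(S\NP))/PP
    [2,3] "this" : PP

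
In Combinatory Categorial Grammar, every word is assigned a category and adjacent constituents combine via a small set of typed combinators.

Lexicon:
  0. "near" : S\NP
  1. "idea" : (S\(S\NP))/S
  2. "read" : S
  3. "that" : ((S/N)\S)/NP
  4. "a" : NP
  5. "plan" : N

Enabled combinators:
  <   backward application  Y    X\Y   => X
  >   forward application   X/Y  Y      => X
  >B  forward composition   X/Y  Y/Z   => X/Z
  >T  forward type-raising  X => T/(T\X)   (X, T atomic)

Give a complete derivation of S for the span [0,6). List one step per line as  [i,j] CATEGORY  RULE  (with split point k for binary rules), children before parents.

[0,1] S\NP  lex  "near"
[1,2] (S\(S\NP))/S  lex  "idea"
[2,3] S  lex  "read"
[3,4] ((S/N)\S)/NP  lex  "that"
[4,5] NP  lex  "a"
[3,5] (S/N)\S  >  k=4
[2,5] S/N  <  k=3
[5,6] N  lex  "plan"
[2,6] S  >  k=5
[1,6] S\(S\NP)  >  k=2
[0,6] S  <  k=1

[0,6] S   <
  [0,1] "near" : S\NP
  [1,6] S\(S\NP)   >
    [1,2] "idea" : (S\(S\NP))/S
    [2,6] S   >
      [2,5] S/N   <
        [2,3] "read" : S
        [3,5] (S/N)\S   >
          [3,4] "that" : ((S/N)\S)/NP
          [4,5] "a" : NP
      [5,6] "plan" : N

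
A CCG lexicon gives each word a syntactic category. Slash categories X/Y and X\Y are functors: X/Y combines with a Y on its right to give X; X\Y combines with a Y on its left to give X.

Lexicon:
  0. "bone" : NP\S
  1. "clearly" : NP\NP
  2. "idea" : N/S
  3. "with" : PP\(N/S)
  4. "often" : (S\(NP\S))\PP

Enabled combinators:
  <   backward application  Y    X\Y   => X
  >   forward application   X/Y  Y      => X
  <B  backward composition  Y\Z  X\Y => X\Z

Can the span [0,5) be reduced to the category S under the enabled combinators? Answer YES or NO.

[0,5] S   <
  [0,2] NP\S   <B
    [0,1] "bone" : NP\S
    [1,2] "clearly" : NP\NP
  [2,5] S\(NP\S)   <
    [2,4] PP   <
      [2,3] "idea" : N/S
      [3,4] "with" : PP\(N/S)
    [4,5] "often" : (S\(NP\S))\PP

YES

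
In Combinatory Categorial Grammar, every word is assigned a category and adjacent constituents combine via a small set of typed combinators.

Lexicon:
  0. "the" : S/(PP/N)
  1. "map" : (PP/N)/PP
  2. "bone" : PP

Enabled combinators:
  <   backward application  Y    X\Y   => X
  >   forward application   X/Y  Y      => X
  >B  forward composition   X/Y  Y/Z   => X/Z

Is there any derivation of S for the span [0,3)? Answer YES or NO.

[0,3] S   >
  [0,2] S/PP   >B
    [0,1] "the" : S/(PP/N)
    [1,2] "map" : (PP/N)/PP
  [2,3] "bone" : PP

YES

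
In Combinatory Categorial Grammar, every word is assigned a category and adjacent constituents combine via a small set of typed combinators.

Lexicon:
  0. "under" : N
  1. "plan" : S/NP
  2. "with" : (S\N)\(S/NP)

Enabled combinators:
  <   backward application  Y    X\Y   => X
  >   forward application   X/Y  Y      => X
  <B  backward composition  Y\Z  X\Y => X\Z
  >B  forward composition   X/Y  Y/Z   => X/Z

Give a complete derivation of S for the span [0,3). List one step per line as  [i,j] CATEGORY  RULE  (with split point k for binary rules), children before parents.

[0,3] S   <
  [0,1] "under" : N
  [1,3] S\N   <
    [1,2] "plan" : S/NP
    [2,3] "with" : (S\N)\(S/NP)

[0,1] N  lex  "under"
[1,2] S/NP  lex  "plan"
[2,3] (S\N)\(S/NP)  lex  "with"
[1,3] S\N  <  k=2
[0,3] S  <  k=1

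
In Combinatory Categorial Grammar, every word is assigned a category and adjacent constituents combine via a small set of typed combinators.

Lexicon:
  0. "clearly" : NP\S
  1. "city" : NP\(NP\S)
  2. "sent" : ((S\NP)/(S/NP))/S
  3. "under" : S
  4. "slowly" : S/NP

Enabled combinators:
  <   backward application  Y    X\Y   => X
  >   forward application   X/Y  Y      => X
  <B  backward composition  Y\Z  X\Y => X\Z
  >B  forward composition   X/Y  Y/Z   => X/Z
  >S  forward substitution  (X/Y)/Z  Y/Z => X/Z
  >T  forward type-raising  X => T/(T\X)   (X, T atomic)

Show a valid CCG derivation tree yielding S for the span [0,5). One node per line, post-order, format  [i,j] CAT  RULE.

[0,1] NP\S  lex  "clearly"
[1,2] NP\(NP\S)  lex  "city"
[0,2] NP  <  k=1
[2,3] ((S\NP)/(S/NP))/S  lex  "sent"
[3,4] S  lex  "under"
[2,4] (S\NP)/(S/NP)  >  k=3
[4,5] S/NP  lex  "slowly"
[2,5] S\NP  >  k=4
[0,5] S  <  k=2

[0,5] S   <
  [0,2] NP   <
    [0,1] "clearly" : NP\S
    [1,2] "city" : NP\(NP\S)
  [2,5] S\NP   >
    [2,4] (S\NP)/(S/NP)   >
      [2,3] "sent" : ((S\NP)/(S/NP))/S
      [3,4] "under" : S
    [4,5] "slowly" : S/NP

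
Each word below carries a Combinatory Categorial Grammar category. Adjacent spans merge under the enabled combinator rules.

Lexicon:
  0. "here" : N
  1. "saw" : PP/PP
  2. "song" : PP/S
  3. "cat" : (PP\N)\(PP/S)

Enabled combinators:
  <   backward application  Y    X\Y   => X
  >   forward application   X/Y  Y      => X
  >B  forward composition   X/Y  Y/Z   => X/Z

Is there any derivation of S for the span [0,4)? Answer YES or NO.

NO

N PP/PP PP/S (PP\N)\(PP/S)
CKY chart[0,4] = {PP}; S ∉ chart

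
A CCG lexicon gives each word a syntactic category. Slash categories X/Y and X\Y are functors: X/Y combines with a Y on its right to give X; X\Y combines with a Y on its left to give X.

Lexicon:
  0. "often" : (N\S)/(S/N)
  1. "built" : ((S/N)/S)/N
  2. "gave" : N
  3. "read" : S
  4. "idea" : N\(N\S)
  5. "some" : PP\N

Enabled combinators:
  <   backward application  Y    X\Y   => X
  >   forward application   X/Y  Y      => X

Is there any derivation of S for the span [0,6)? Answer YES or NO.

NO

(N\S)/(S/N) ((S/N)/S)/N N S N\(N\S) PP\N
CKY chart[0,6] = {PP}; S ∉ chart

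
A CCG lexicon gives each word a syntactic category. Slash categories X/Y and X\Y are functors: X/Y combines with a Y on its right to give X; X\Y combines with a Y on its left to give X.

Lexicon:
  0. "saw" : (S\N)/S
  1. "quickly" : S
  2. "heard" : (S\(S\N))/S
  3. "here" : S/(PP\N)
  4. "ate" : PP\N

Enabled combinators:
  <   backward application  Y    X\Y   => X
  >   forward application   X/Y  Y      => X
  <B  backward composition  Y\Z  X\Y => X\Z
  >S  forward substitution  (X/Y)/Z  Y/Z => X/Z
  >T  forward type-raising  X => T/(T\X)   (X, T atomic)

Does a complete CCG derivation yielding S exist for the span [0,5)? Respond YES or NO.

[0,5] S   <
  [0,2] S\N   >
    [0,1] "saw" : (S\N)/S
    [1,2] "quickly" : S
  [2,5] S\(S\N)   >
    [2,3] "heard" : (S\(S\N))/S
    [3,5] S   >
      [3,4] "here" : S/(PP\N)
      [4,5] "ate" : PP\N

YES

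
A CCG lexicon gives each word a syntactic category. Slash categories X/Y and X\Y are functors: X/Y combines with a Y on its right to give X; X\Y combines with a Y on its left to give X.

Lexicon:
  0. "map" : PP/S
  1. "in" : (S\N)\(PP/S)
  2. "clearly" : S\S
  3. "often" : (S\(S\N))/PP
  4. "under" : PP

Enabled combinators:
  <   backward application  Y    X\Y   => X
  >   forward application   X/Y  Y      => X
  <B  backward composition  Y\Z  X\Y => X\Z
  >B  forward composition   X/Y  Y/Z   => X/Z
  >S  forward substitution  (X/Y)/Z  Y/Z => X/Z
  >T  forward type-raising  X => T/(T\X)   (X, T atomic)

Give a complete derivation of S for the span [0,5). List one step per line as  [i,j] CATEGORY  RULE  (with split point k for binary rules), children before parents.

[0,1] PP/S  lex  "map"
[1,2] (S\N)\(PP/S)  lex  "in"
[0,2] S\N  <  k=1
[2,3] S\S  lex  "clearly"
[0,3] S\N  <B  k=2
[3,4] (S\(S\N))/PP  lex  "often"
[4,5] PP  lex  "under"
[3,5] S\(S\N)  >  k=4
[0,5] S  <  k=3

[0,5] S   <
  [0,3] S\N   <B
    [0,2] S\N   <
      [0,1] "map" : PP/S
      [1,2] "in" : (S\N)\(PP/S)
    [2,3] "clearly" : S\S
  [3,5] S\(S\N)   >
    [3,4] "often" : (S\(S\N))/PP
    [4,5] "under" : PP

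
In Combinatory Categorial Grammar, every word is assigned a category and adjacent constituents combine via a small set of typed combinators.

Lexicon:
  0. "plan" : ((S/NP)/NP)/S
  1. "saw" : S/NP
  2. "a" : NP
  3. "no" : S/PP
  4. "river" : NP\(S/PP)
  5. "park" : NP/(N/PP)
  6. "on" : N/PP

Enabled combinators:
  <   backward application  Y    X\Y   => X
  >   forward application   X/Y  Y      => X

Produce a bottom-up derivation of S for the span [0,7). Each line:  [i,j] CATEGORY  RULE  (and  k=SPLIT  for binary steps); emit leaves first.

[0,7] S   >
  [0,5] S/NP   >
    [0,3] (S/NP)/NP   >
      [0,1] "plan" : ((S/NP)/NP)/S
      [1,3] S   >
        [1,2] "saw" : S/NP
        [2,3] "a" : NP
    [3,5] NP   <
      [3,4] "no" : S/PP
      [4,5] "river" : NP\(S/PP)
  [5,7] NP   >
    [5,6] "park" : NP/(N/PP)
    [6,7] "on" : N/PP

[0,1] ((S/NP)/NP)/S  lex  "plan"
[1,2] S/NP  lex  "saw"
[2,3] NP  lex  "a"
[1,3] S  >  k=2
[0,3] (S/NP)/NP  >  k=1
[3,4] S/PP  lex  "no"
[4,5] NP\(S/PP)  lex  "river"
[3,5] NP  <  k=4
[0,5] S/NP  >  k=3
[5,6] NP/(N/PP)  lex  "park"
[6,7] N/PP  lex  "on"
[5,7] NP  >  k=6
[0,7] S  >  k=5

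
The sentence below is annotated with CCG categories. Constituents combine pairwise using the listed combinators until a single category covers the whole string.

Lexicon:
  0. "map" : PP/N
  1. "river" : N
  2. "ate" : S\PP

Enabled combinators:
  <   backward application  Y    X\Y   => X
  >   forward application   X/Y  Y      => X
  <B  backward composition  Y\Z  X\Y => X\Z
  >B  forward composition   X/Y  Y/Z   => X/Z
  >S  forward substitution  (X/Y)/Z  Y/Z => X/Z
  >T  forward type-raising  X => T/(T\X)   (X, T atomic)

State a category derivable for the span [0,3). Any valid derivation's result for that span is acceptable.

[0,3] S   <
  [0,2] PP   >
    [0,1] "map" : PP/N
    [1,2] "river" : N
  [2,3] "ate" : S\PP

S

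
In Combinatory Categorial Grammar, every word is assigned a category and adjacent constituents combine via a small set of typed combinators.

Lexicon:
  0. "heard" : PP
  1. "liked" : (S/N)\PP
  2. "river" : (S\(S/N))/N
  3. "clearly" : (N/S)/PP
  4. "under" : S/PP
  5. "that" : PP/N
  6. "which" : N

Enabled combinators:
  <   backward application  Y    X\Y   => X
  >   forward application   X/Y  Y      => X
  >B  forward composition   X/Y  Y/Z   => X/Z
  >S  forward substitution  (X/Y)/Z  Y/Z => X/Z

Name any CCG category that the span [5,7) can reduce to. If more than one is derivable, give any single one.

PP

[0,7] S   <
  [0,2] S/N   <
    [0,1] "heard" : PP
    [1,2] "liked" : (S/N)\PP
  [2,7] S\(S/N)   >
    [2,3] "river" : (S\(S/N))/N
    [3,7] N   >
      [3,5] N/PP   >S
        [3,4] "clearly" : (N/S)/PP
        [4,5] "under" : S/PP
      [5,7] PP   >
        [5,6] "that" : PP/N
        [6,7] "which" : N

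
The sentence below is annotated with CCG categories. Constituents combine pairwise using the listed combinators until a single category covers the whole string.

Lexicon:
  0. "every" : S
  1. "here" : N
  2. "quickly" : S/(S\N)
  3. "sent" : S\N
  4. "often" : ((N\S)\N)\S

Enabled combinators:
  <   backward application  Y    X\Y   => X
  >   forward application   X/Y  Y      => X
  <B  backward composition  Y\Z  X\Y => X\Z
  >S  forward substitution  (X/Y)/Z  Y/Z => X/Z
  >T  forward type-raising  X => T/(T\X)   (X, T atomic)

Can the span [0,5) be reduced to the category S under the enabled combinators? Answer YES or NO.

NO

S N S/(S\N) S\N ((N\S)\N)\S
CKY chart[0,5] = {N, N/(N\N), NP/(NP\N), PP/(PP\N), S/(S\N)}; S ∉ chart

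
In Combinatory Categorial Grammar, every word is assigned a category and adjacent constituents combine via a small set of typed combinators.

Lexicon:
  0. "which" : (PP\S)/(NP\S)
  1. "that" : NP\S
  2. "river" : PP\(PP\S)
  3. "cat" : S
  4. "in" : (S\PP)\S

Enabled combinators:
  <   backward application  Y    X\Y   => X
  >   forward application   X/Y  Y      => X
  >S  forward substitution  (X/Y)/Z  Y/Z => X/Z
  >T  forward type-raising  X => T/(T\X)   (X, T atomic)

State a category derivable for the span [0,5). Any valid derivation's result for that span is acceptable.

S

[0,5] S   <
  [0,3] PP   <
    [0,2] PP\S   >
      [0,1] "which" : (PP\S)/(NP\S)
      [1,2] "that" : NP\S
    [2,3] "river" : PP\(PP\S)
  [3,5] S\PP   <
    [3,4] "cat" : S
    [4,5] "in" : (S\PP)\S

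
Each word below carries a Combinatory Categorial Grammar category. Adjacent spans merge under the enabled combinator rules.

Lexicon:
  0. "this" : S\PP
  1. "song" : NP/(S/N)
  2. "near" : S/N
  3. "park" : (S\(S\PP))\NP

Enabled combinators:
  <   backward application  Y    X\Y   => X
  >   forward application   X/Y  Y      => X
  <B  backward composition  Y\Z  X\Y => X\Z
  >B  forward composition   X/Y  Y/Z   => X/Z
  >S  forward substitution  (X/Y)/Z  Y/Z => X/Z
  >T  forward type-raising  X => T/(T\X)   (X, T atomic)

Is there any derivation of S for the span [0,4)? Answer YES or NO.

YES

[0,4] S   <
  [0,1] "this" : S\PP
  [1,4] S\(S\PP)   <
    [1,3] NP   >
      [1,2] "song" : NP/(S/N)
      [2,3] "near" : S/N
    [3,4] "park" : (S\(S\PP))\NP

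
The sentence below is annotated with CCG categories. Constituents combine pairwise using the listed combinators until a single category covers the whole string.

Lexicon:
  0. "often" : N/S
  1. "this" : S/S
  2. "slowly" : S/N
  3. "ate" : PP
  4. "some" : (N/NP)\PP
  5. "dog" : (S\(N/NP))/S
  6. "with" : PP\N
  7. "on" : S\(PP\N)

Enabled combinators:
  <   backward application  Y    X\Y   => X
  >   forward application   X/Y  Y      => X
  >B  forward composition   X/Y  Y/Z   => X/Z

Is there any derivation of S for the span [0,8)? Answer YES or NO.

[0,8] S   <
  [0,5] N/NP   >B
    [0,2] N/S   >B
      [0,1] "often" : N/S
      [1,2] "this" : S/S
    [2,5] S/NP   >B
      [2,3] "slowly" : S/N
      [3,5] N/NP   <
        [3,4] "ate" : PP
        [4,5] "some" : (N/NP)\PP
  [5,8] S\(N/NP)   >
    [5,6] "dog" : (S\(N/NP))/S
    [6,8] S   <
      [6,7] "with" : PP\N
      [7,8] "on" : S\(PP\N)

YES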